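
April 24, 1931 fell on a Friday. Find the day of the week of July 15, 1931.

April 1931: 30 − 24 = 6 days remain.
Then May (31), June (30): 31 + 30 = 61 days.
July 1–15, 1931: 15 days.
Total: 6 + 61 + 15 = 82 days.
82 mod 7 = 5, so 5 days after Friday is Wednesday.

Wednesday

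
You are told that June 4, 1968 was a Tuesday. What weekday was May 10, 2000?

From June 4, 1968 to June 4, 1999: 31 years, of which 7 contain a Feb 29 — 24×365 + 7×366 = 11322 days.
June 1999: 30 − 4 = 26 days remain.
Then 10 full months totalling 305 days.
May 1–10, 2000: 10 days.
Residual: 341 days.
Total: 11663 days.
11663 mod 7 = 1, so 1 day after Tuesday is Wednesday.

Wednesday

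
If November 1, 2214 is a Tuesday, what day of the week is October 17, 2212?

Count forward from the earlier date (October 17, 2212) to the later (November 1, 2214):
October 2212: 31 − 17 = 14 days remain.
Then 24 full months totalling 730 days.
November 1, 2214: 1 day.
Total: 14 + 730 + 1 = 745 days.
745 mod 7 = 3, so 3 days before Tuesday is Saturday.

Saturday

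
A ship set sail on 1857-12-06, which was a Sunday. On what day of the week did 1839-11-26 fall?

Tuesday

Count forward from the earlier date (November 26, 1839) to the later (December 6, 1857):
From November 26, 1839 to November 26, 1857: 18 years, of which 5 contain a Feb 29 — 13×365 + 5×366 = 6575 days.
November 1857: 30 − 26 = 4 days remain.
December 1–6, 1857: 6 days.
Residual: 10 days.
Total: 6585 days.
6585 mod 7 = 5, so 5 days before Sunday is Tuesday.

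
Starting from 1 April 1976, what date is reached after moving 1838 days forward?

13 April 1981

Count 1838 days after April 1, 1976:
April 1, 1976 → April 1, 1977: 365 days.
April 1, 1977 → April 1, 1978: 365 days.
April 1, 1978 → April 1, 1979: 365 days.
April 1, 1979 → April 1, 1980: 366 days (1980 is a leap year).
April 1, 1980 → April 1, 1981: 365 days.
Within April 1981: 13 − 1 = 12 days.
Total: 1838 days.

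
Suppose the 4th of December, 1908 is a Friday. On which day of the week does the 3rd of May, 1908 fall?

Count forward from the earlier date (May 3, 1908) to the later (December 4, 1908):
May 1908: 31 − 3 = 28 days remain.
Then June (30), July (31), August (31), September (30), October (31), November (30): 30 + 31 + 31 + 30 + 31 + 30 = 183 days.
December 1–4, 1908: 4 days.
Total: 28 + 183 + 4 = 215 days.
215 mod 7 = 5, so 5 days before Friday is Sunday.

Sunday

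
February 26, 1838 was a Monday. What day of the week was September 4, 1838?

February 1838: 28 − 26 = 2 days remain (1838 is not a leap year, so February has 28 days).
Then March (31), April (30), May (31), June (30), July (31), August (31): 31 + 30 + 31 + 30 + 31 + 31 = 184 days.
September 1–4, 1838: 4 days.
Total: 2 + 184 + 4 = 190 days.
190 mod 7 = 1, so 1 day after Monday is Tuesday.

Tuesday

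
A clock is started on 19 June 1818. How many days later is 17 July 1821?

June 19, 1818 → June 19, 1819: 365 days.
June 19, 1819 → June 19, 1820: 366 days (1820 is a leap year).
June 19, 1820 → June 19, 1821: 365 days.
June 1821: 30 − 19 = 11 days remain.
July 1–17, 1821: 17 days.
Residual: 28 days.
Total: 1124 days.

1124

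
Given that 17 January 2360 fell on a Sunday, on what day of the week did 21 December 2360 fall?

January 2360: 31 − 17 = 14 days remain.
Then 10 full months totalling 304 days.
December 1–21, 2360: 21 days.
Total: 14 + 304 + 21 = 339 days.
339 mod 7 = 3, so 3 days after Sunday is Wednesday.

Wednesday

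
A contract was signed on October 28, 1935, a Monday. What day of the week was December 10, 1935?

Tuesday

October 1935: 31 − 28 = 3 days remain.
Then November (30): 30 days.
December 1–10, 1935: 10 days.
Total: 3 + 30 + 10 = 43 days.
43 mod 7 = 1, so 1 day after Monday is Tuesday.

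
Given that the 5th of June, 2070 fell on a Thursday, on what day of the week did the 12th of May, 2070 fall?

Monday

Count forward from the earlier date (May 12, 2070) to the later (June 5, 2070):
May 2070: 31 − 12 = 19 days remain.
June 1–5, 2070: 5 days.
Total: 19 + 5 = 24 days.
24 mod 7 = 3, so 3 days before Thursday is Monday.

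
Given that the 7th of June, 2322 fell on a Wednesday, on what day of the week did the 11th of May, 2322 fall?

Count forward from the earlier date (May 11, 2322) to the later (June 7, 2322):
May 2322: 31 − 11 = 20 days remain.
June 1–7, 2322: 7 days.
Total: 20 + 7 = 27 days.
27 mod 7 = 6, so 6 days before Wednesday is Thursday.

Thursday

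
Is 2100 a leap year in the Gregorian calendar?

2100 is not a leap year (divisible by 100 but not 400).

No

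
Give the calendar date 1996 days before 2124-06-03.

2118-12-16

Count 1996 days before June 3, 2124:
Day-of-year of December 16, 2118: 350.
Day-of-year of June 3, 2124: 155.
2118 has 365 days, so 365 − 350 = 15 days remain in 2118.
Full years: 2119: 365; 2120: 366; 2121: 365; 2122: 365; 2123: 365. Sum = 1826.
Total: 15 + 1826 + 155 = 1996 days.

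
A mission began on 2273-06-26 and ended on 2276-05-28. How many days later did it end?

June 26, 2273 → June 26, 2274: 365 days.
June 26, 2274 → June 26, 2275: 365 days.
June 2275: 30 − 26 = 4 days remain.
Then 10 full months totalling 305 days.
May 1–28, 2276: 28 days.
Residual: 337 days.
Total: 1067 days.

1067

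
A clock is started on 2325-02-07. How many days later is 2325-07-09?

152

February 2325: 28 − 7 = 21 days remain (2325 is not a leap year, so February has 28 days).
Then March (31), April (30), May (31), June (30): 31 + 30 + 31 + 30 = 122 days.
July 1–9, 2325: 9 days.
Total: 21 + 122 + 9 = 152 days.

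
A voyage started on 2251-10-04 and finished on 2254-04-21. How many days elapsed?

930

Day-of-year of October 4, 2251: 277.
Day-of-year of April 21, 2254: 111.
2251 has 365 days, so 365 − 277 = 88 days remain in 2251.
Full years: 2252: 366; 2253: 365. Sum = 731.
Total: 88 + 731 + 111 = 930 days.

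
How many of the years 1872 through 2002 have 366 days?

32

Years divisible by 4: 1872, 1876, …, 2000 — 33 in all.
Of these, 1900 is divisible by 100 but not 400, so not leap.
2000 is divisible by 400, so still leap.
Leap years: 33 − 1 = 32.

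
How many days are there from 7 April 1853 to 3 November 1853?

April 1853: 30 − 7 = 23 days remain.
Then May (31), June (30), July (31), August (31), September (30), October (31): 31 + 30 + 31 + 31 + 30 + 31 = 184 days.
November 1–3, 1853: 3 days.
Total: 23 + 184 + 3 = 210 days.

210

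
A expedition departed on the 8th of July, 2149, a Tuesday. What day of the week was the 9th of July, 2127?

Count forward from the earlier date (July 9, 2127) to the later (July 8, 2149):
Day-of-year of July 9, 2127: 190.
Day-of-year of July 8, 2149: 189.
2127 has 365 days, so 365 − 190 = 175 days remain in 2127.
Full years 2128–2148: 15 common + 6 leap = 15×365 + 6×366 = 7671 days.
Total: 175 + 7671 + 189 = 8035 days.
8035 mod 7 = 6, so 6 days before Tuesday is Wednesday.

Wednesday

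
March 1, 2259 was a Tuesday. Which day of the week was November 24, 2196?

Count forward from the earlier date (November 24, 2196) to the later (March 1, 2259):
Day-of-year of November 24, 2196: 329.
Day-of-year of March 1, 2259: 60.
2196 has 366 days, so 366 − 329 = 37 days remain in 2196.
Full years 2197–2258: 48 common + 14 leap = 48×365 + 14×366 = 22644 days.
Total: 37 + 22644 + 60 = 22741 days.
22741 mod 7 = 5, so 5 days before Tuesday is Thursday.

Thursday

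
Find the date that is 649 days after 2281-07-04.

2283-04-14

Count 649 days after July 4, 2281:
Day-of-year of July 4, 2281: 185.
Day-of-year of April 14, 2283: 104.
2281 has 365 days, so 365 − 185 = 180 days remain in 2281.
Full years: 2282: 365. Sum = 365.
Total: 180 + 365 + 104 = 649 days.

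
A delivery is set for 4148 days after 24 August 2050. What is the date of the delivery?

1 January 2062

Count 4148 days after August 24, 2050:
Day-of-year of August 24, 2050: 236.
Day-of-year of January 1, 2062: 1.
2050 has 365 days, so 365 − 236 = 129 days remain in 2050.
Full years 2051–2061: 8 common + 3 leap = 8×365 + 3×366 = 4018 days.
Total: 129 + 4018 + 1 = 4148 days.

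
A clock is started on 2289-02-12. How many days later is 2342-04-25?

19429

Day-of-year of February 12, 2289: 43.
Day-of-year of April 25, 2342: 115.
2289 has 365 days, so 365 − 43 = 322 days remain in 2289.
Full years 2290–2341: 40 common + 12 leap = 40×365 + 12×366 = 18992 days.
Total: 322 + 18992 + 115 = 19429 days.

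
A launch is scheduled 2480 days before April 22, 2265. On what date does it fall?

July 8, 2258

Count 2480 days before April 22, 2265:
Day-of-year of July 8, 2258: 189.
Day-of-year of April 22, 2265: 112.
2258 has 365 days, so 365 − 189 = 176 days remain in 2258.
Full years: 2259: 365; 2260: 366; 2261: 365; 2262: 365; 2263: 365; 2264: 366. Sum = 2192.
Total: 176 + 2192 + 112 = 2480 days.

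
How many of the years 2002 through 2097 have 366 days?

Years divisible by 4: 2004, 2008, …, 2096 — 24 in all.
No century exceptions apply. Count: 24.

24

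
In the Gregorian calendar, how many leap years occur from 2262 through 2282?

Years divisible by 4 in [2262, 2282]: 2264, 2268, 2272, 2276, 2280.
No century exceptions apply. Count: 5.

5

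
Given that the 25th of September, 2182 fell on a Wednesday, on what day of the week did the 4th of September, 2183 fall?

September 2182: 30 − 25 = 5 days remain.
Then 11 full months totalling 335 days.
September 1–4, 2183: 4 days.
Residual: 344 days.
Total: 344 days.
344 mod 7 = 1, so 1 day after Wednesday is Thursday.

Thursday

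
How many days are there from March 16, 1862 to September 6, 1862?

March 1862: 31 − 16 = 15 days remain.
Then April (30), May (31), June (30), July (31), August (31): 30 + 31 + 30 + 31 + 31 = 153 days.
September 1–6, 1862: 6 days.
Total: 15 + 153 + 6 = 174 days.

174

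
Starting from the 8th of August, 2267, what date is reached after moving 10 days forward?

the 18th of August, 2267

Count 10 days after August 8, 2267:
Within August 2267: 18 − 8 = 10 days.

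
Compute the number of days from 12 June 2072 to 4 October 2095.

From June 12, 2072 to June 12, 2095: 23 years, of which 5 contain a Feb 29 — 18×365 + 5×366 = 8400 days.
June 2095: 30 − 12 = 18 days remain.
Then July (31), August (31), September (30): 31 + 31 + 30 = 92 days.
October 1–4, 2095: 4 days.
Residual: 114 days.
Total: 8514 days.

8514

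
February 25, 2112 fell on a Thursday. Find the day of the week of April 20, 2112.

Wednesday

February 2112: 29 − 25 = 4 days remain (2112 is a leap year, so February has 29 days).
Then March (31): 31 days.
April 1–20, 2112: 20 days.
Total: 4 + 31 + 20 = 55 days.
55 mod 7 = 6, so 6 days after Thursday is Wednesday.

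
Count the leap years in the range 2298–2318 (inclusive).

Years divisible by 4 in [2298, 2318]: 2300, 2304, 2308, 2312, 2316.
Of these, 2300 is divisible by 100 but not 400, so not leap.
Leap years: 5 − 1 = 4.

4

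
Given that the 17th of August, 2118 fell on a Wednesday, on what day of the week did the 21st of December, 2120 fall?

Saturday

Day-of-year of August 17, 2118: 229.
Day-of-year of December 21, 2120: 356.
2118 has 365 days, so 365 − 229 = 136 days remain in 2118.
Full years: 2119: 365. Sum = 365.
Total: 136 + 365 + 356 = 857 days.
857 mod 7 = 3, so 3 days after Wednesday is Saturday.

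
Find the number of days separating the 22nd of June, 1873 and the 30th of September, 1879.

2291

June 22, 1873 → June 22, 1874: 365 days.
June 22, 1874 → June 22, 1875: 365 days.
June 22, 1875 → June 22, 1876: 366 days (1876 is a leap year).
June 22, 1876 → June 22, 1877: 365 days.
June 22, 1877 → June 22, 1878: 365 days.
June 22, 1878 → June 22, 1879: 365 days.
June 1879: 30 − 22 = 8 days remain.
Then July (31), August (31): 31 + 31 = 62 days.
September 1–30, 1879: 30 days.
Residual: 100 days.
Total: 2291 days.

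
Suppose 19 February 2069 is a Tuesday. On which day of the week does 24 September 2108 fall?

Day-of-year of February 19, 2069: 50.
Day-of-year of September 24, 2108: 268.
2069 has 365 days, so 365 − 50 = 315 days remain in 2069.
Full years 2070–2107: 30 common + 8 leap = 30×365 + 8×366 = 13878 days.
Total: 315 + 13878 + 268 = 14461 days.
14461 mod 7 = 6, so 6 days after Tuesday is Monday.

Monday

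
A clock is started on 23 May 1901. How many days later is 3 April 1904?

1046

Day-of-year of May 23, 1901: 143.
Day-of-year of April 3, 1904: 94.
1901 has 365 days, so 365 − 143 = 222 days remain in 1901.
Full years: 1902: 365; 1903: 365. Sum = 730.
Total: 222 + 730 + 94 = 1046 days.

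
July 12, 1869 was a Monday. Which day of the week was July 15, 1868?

Wednesday

Count forward from the earlier date (July 15, 1868) to the later (July 12, 1869):
July 1868: 31 − 15 = 16 days remain.
Then 11 full months totalling 334 days.
July 1–12, 1869: 12 days.
Total: 16 + 334 + 12 = 362 days.
362 mod 7 = 5, so 5 days before Monday is Wednesday.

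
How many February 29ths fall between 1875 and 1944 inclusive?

Years divisible by 4: 1876, 1880, …, 1944 — 18 in all.
Of these, 1900 is divisible by 100 but not 400, so not leap.
Leap years: 18 − 1 = 17.

17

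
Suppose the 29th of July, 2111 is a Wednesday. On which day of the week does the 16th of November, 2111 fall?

July 2111: 31 − 29 = 2 days remain.
Then August (31), September (30), October (31): 31 + 30 + 31 = 92 days.
November 1–16, 2111: 16 days.
Total: 2 + 92 + 16 = 110 days.
110 mod 7 = 5, so 5 days after Wednesday is Monday.

Monday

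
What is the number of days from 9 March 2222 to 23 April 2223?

March 9, 2222 → March 9, 2223: 365 days.
March 2223: 31 − 9 = 22 days remain.
April 1–23, 2223: 23 days.
Residual: 45 days.
Total: 410 days.

410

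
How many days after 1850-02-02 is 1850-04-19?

76

February 1850: 28 − 2 = 26 days remain (1850 is not a leap year, so February has 28 days).
Then March (31): 31 days.
April 1–19, 1850: 19 days.
Total: 26 + 31 + 19 = 76 days.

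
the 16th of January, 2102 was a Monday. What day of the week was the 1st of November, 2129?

Tuesday

From January 16, 2102 to January 16, 2129: 27 years, of which 7 contain a Feb 29 — 20×365 + 7×366 = 9862 days.
January 2129: 31 − 16 = 15 days remain.
Then 9 full months totalling 273 days.
November 1, 2129: 1 day.
Residual: 289 days.
Total: 10151 days.
10151 mod 7 = 1, so 1 day after Monday is Tuesday.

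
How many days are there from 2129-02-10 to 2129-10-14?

246

February 2129: 28 − 10 = 18 days remain (2129 is not a leap year, so February has 28 days).
Then March (31), April (30), May (31), June (30), July (31), August (31), September (30): 31 + 30 + 31 + 30 + 31 + 31 + 30 = 214 days.
October 1–14, 2129: 14 days.
Total: 18 + 214 + 14 = 246 days.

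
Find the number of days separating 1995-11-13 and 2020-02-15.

8860

From November 13, 1995 to November 13, 2019: 24 years, of which 6 contain a Feb 29 — 18×365 + 6×366 = 8766 days.
(2000 is a leap year (divisible by 400).)
November 2019: 30 − 13 = 17 days remain.
Then December (31), January (31): 31 + 31 = 62 days.
February 1–15, 2020: 15 days (2020 is a leap year).
Residual: 94 days.
Total: 8860 days.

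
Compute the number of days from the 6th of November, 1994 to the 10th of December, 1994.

34

November 1994: 30 − 6 = 24 days remain.
December 1–10, 1994: 10 days.
Total: 24 + 10 = 34 days.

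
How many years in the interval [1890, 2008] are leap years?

29

Years divisible by 4: 1892, 1896, …, 2008 — 30 in all.
Of these, 1900 is divisible by 100 but not 400, so not leap.
2000 is divisible by 400, so still leap.
Leap years: 30 − 1 = 29.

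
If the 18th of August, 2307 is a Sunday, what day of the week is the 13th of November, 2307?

August 2307: 31 − 18 = 13 days remain.
Then September (30), October (31): 30 + 31 = 61 days.
November 1–13, 2307: 13 days.
Total: 13 + 61 + 13 = 87 days.
87 mod 7 = 3, so 3 days after Sunday is Wednesday.

Wednesday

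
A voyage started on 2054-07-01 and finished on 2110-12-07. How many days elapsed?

20612

Day-of-year of July 1, 2054: 182.
Day-of-year of December 7, 2110: 341.
2054 has 365 days, so 365 − 182 = 183 days remain in 2054.
Full years 2055–2109: 42 common + 13 leap = 42×365 + 13×366 = 20088 days.
Total: 183 + 20088 + 341 = 20612 days.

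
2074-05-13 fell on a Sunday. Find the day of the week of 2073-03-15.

Wednesday

Count forward from the earlier date (March 15, 2073) to the later (May 13, 2074):
March 15, 2073 → March 15, 2074: 365 days.
March 2074: 31 − 15 = 16 days remain.
Then April (30): 30 days.
May 1–13, 2074: 13 days.
Residual: 59 days.
Total: 424 days.
424 mod 7 = 4, so 4 days before Sunday is Wednesday.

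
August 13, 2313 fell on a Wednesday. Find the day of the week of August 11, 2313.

Monday

Count forward from the earlier date (August 11, 2313) to the later (August 13, 2313):
Within August 2313: 13 − 11 = 2 days.
2 mod 7 = 2, so 2 days before Wednesday is Monday.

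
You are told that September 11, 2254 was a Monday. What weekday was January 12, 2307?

Saturday

Day-of-year of September 11, 2254: 254.
Day-of-year of January 12, 2307: 12.
2254 has 365 days, so 365 − 254 = 111 days remain in 2254.
Full years 2255–2306: 40 common + 12 leap = 40×365 + 12×366 = 18992 days.
Total: 111 + 18992 + 12 = 19115 days.
19115 mod 7 = 5, so 5 days after Monday is Saturday.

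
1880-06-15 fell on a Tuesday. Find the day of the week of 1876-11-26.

Sunday

Count forward from the earlier date (November 26, 1876) to the later (June 15, 1880):
November 26, 1876 → November 26, 1877: 365 days.
November 26, 1877 → November 26, 1878: 365 days.
November 26, 1878 → November 26, 1879: 365 days.
November 1879: 30 − 26 = 4 days remain.
Then December (31), January (31), February 1880 (29), March (31), April (30), May (31): 31 + 31 + 29 + 31 + 30 + 31 = 183 days.
June 1–15, 1880: 15 days.
Residual: 202 days.
Total: 1297 days.
1297 mod 7 = 2, so 2 days before Tuesday is Sunday.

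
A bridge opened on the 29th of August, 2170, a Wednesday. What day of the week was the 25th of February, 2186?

Saturday

From August 29, 2170 to August 29, 2185: 15 years, of which 4 contain a Feb 29 — 11×365 + 4×366 = 5479 days.
August 2185: 31 − 29 = 2 days remain.
Then September (30), October (31), November (30), December (31), January (31): 30 + 31 + 30 + 31 + 31 = 153 days.
February 1–25, 2186: 25 days (2186 is not a leap year).
Residual: 180 days.
Total: 5659 days.
5659 mod 7 = 3, so 3 days after Wednesday is Saturday.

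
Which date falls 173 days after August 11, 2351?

January 31, 2352

Count 173 days after August 11, 2351:
August 2351: 31 − 11 = 20 days remain.
Then September (30), October (31), November (30), December (31): 30 + 31 + 30 + 31 = 122 days.
January 1–31, 2352: 31 days.
Residual: 173 days.
Total: 173 days.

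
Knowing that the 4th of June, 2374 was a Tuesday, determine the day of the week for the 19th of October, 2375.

June 2374: 30 − 4 = 26 days remain.
Then 15 full months totalling 457 days.
October 1–19, 2375: 19 days.
Total: 26 + 457 + 19 = 502 days.
502 mod 7 = 5, so 5 days after Tuesday is Sunday.

Sunday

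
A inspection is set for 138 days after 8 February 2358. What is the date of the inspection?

26 June 2358

Count 138 days after February 8, 2358:
February 2358: 28 − 8 = 20 days remain (2358 is not a leap year, so February has 28 days).
Then March (31), April (30), May (31): 31 + 30 + 31 = 92 days.
June 1–26, 2358: 26 days.
Total: 20 + 92 + 26 = 138 days.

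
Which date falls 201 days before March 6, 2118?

August 17, 2117

Count 201 days before March 6, 2118:
Day-of-year of August 17, 2117: 229.
Day-of-year of March 6, 2118: 65.
2117 has 365 days, so 365 − 229 = 136 days remain in 2117.
Total: 136 + 65 = 201 days.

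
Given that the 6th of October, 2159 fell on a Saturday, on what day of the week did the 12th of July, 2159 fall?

Thursday

Count forward from the earlier date (July 12, 2159) to the later (October 6, 2159):
July 2159: 31 − 12 = 19 days remain.
Then August (31), September (30): 31 + 30 = 61 days.
October 1–6, 2159: 6 days.
Total: 19 + 61 + 6 = 86 days.
86 mod 7 = 2, so 2 days before Saturday is Thursday.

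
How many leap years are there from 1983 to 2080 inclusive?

Years divisible by 4: 1984, 1988, …, 2080 — 25 in all.
2000 is divisible by 400, so still leap.
No century exceptions apply. Count: 25.

25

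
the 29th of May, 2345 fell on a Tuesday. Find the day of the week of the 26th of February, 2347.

Wednesday

May 2345: 31 − 29 = 2 days remain.
Then 20 full months totalling 610 days.
February 1–26, 2347: 26 days (2347 is not a leap year).
Total: 2 + 610 + 26 = 638 days.
638 mod 7 = 1, so 1 day after Tuesday is Wednesday.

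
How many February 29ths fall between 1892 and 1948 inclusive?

14

Years divisible by 4: 1892, 1896, …, 1948 — 15 in all.
Of these, 1900 is divisible by 100 but not 400, so not leap.
Leap years: 15 − 1 = 14.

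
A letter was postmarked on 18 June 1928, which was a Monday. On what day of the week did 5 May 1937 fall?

Wednesday

From June 18, 1928 to June 18, 1936: 8 years, of which 2 contain a Feb 29 — 6×365 + 2×366 = 2922 days.
June 1936: 30 − 18 = 12 days remain.
Then 10 full months totalling 304 days.
May 1–5, 1937: 5 days.
Residual: 321 days.
Total: 3243 days.
3243 mod 7 = 2, so 2 days after Monday is Wednesday.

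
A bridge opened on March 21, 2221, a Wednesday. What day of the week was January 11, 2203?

Tuesday

Count forward from the earlier date (January 11, 2203) to the later (March 21, 2221):
Day-of-year of January 11, 2203: 11.
Day-of-year of March 21, 2221: 80.
2203 has 365 days, so 365 − 11 = 354 days remain in 2203.
Full years 2204–2220: 12 common + 5 leap = 12×365 + 5×366 = 6210 days.
Total: 354 + 6210 + 80 = 6644 days.
6644 mod 7 = 1, so 1 day before Wednesday is Tuesday.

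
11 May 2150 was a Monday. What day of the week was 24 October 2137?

Count forward from the earlier date (October 24, 2137) to the later (May 11, 2150):
Day-of-year of October 24, 2137: 297.
Day-of-year of May 11, 2150: 131.
2137 has 365 days, so 365 − 297 = 68 days remain in 2137.
Full years 2138–2149: 9 common + 3 leap = 9×365 + 3×366 = 4383 days.
Total: 68 + 4383 + 131 = 4582 days.
4582 mod 7 = 4, so 4 days before Monday is Thursday.

Thursday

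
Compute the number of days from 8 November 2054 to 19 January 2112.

20890

From November 8, 2054 to November 8, 2111: 57 years, of which 13 contain a Feb 29 — 44×365 + 13×366 = 20818 days.
(2100 is not a leap year (divisible by 100 but not 400).)
November 2111: 30 − 8 = 22 days remain.
Then December (31): 31 days.
January 1–19, 2112: 19 days.
Residual: 72 days.
Total: 20890 days.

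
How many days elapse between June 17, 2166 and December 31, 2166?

June 2166: 30 − 17 = 13 days remain.
Then July (31), August (31), September (30), October (31), November (30): 31 + 31 + 30 + 31 + 30 = 153 days.
December 1–31, 2166: 31 days.
Total: 13 + 153 + 31 = 197 days.

197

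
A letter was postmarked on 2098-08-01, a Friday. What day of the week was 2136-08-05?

Sunday

Day-of-year of August 1, 2098: 213.
Day-of-year of August 5, 2136: 218.
2098 has 365 days, so 365 − 213 = 152 days remain in 2098.
Full years 2099–2135: 29 common + 8 leap = 29×365 + 8×366 = 13513 days.
Total: 152 + 13513 + 218 = 13883 days.
13883 mod 7 = 2, so 2 days after Friday is Sunday.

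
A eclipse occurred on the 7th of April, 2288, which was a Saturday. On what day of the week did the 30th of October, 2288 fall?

Tuesday

April 2288: 30 − 7 = 23 days remain.
Then May (31), June (30), July (31), August (31), September (30): 31 + 30 + 31 + 31 + 30 = 153 days.
October 1–30, 2288: 30 days.
Total: 23 + 153 + 30 = 206 days.
206 mod 7 = 3, so 3 days after Saturday is Tuesday.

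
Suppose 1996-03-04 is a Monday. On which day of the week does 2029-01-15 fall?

Monday

From March 4, 1996 to March 4, 2028: 32 years, of which 8 contain a Feb 29 — 24×365 + 8×366 = 11688 days.
(2000 is a leap year (divisible by 400).)
March 2028: 31 − 4 = 27 days remain.
Then 9 full months totalling 275 days.
January 1–15, 2029: 15 days.
Residual: 317 days.
Total: 12005 days.
12005 is a multiple of 7, so 2029-01-15 falls on the same weekday: Monday.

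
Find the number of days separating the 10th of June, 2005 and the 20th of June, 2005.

10

Within June 2005: 20 − 10 = 10 days.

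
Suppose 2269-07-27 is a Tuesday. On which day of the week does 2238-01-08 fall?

Monday

Count forward from the earlier date (January 8, 2238) to the later (July 27, 2269):
From January 8, 2238 to January 8, 2269: 31 years, of which 8 contain a Feb 29 — 23×365 + 8×366 = 11323 days.
January 2269: 31 − 8 = 23 days remain.
Then February 2269 (28), March (31), April (30), May (31), June (30): 28 + 31 + 30 + 31 + 30 = 150 days.
July 1–27, 2269: 27 days.
Residual: 200 days.
Total: 11523 days.
11523 mod 7 = 1, so 1 day before Tuesday is Monday.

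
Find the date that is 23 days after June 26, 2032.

July 19, 2032

Count 23 days after June 26, 2032:
June 2032: 30 − 26 = 4 days remain.
July 1–19, 2032: 19 days.
Total: 4 + 19 = 23 days.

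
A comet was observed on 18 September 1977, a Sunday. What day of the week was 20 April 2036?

Sunday

From September 18, 1977 to September 18, 2035: 58 years, of which 14 contain a Feb 29 — 44×365 + 14×366 = 21184 days.
(2000 is a leap year (divisible by 400).)
September 2035: 30 − 18 = 12 days remain.
Then October (31), November (30), December (31), January (31), February 2036 (29), March (31): 31 + 30 + 31 + 31 + 29 + 31 = 183 days.
April 1–20, 2036: 20 days.
Residual: 215 days.
Total: 21399 days.
21399 is a multiple of 7, so 20 April 2036 falls on the same weekday: Sunday.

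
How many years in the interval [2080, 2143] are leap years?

15

Years divisible by 4: 2080, 2084, …, 2140 — 16 in all.
Of these, 2100 is divisible by 100 but not 400, so not leap.
Leap years: 16 − 1 = 15.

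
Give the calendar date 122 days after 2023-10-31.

2024-03-01

Count 122 days after October 31, 2023:
October 2023: 31 − 31 = 0 days remain.
Then November (30), December (31), January (31), February 2024 (29): 30 + 31 + 31 + 29 = 121 days.
March 1, 2024: 1 day.
Residual: 122 days.
Total: 122 days.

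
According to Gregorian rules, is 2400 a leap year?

Yes

2400 is a leap year (divisible by 400).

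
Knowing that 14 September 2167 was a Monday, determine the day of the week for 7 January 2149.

Count forward from the earlier date (January 7, 2149) to the later (September 14, 2167):
Day-of-year of January 7, 2149: 7.
Day-of-year of September 14, 2167: 257.
2149 has 365 days, so 365 − 7 = 358 days remain in 2149.
Full years 2150–2166: 13 common + 4 leap = 13×365 + 4×366 = 6209 days.
Total: 358 + 6209 + 257 = 6824 days.
6824 mod 7 = 6, so 6 days before Monday is Tuesday.

Tuesday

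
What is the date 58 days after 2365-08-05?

2365-10-02

Count 58 days after August 5, 2365:
August 2365: 31 − 5 = 26 days remain.
Then September (30): 30 days.
October 1–2, 2365: 2 days.
Total: 26 + 30 + 2 = 58 days.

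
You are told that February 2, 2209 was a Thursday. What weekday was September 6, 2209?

February 2209: 28 − 2 = 26 days remain (2209 is not a leap year, so February has 28 days).
Then March (31), April (30), May (31), June (30), July (31), August (31): 31 + 30 + 31 + 30 + 31 + 31 = 184 days.
September 1–6, 2209: 6 days.
Total: 26 + 184 + 6 = 216 days.
216 mod 7 = 6, so 6 days after Thursday is Wednesday.

Wednesday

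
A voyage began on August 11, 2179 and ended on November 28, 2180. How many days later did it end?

August 2179: 31 − 11 = 20 days remain.
Then 14 full months totalling 427 days.
November 1–28, 2180: 28 days.
Total: 20 + 427 + 28 = 475 days.

475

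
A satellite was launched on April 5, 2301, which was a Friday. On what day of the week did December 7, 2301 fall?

April 2301: 30 − 5 = 25 days remain.
Then May (31), June (30), July (31), August (31), September (30), October (31), November (30): 31 + 30 + 31 + 31 + 30 + 31 + 30 = 214 days.
December 1–7, 2301: 7 days.
Total: 25 + 214 + 7 = 246 days.
246 mod 7 = 1, so 1 day after Friday is Saturday.

Saturday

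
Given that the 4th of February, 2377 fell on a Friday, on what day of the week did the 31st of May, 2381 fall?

Day-of-year of February 4, 2377: 35.
Day-of-year of May 31, 2381: 151.
2377 has 365 days, so 365 − 35 = 330 days remain in 2377.
Full years: 2378: 365; 2379: 365; 2380: 366. Sum = 1096.
Total: 330 + 1096 + 151 = 1577 days.
1577 mod 7 = 2, so 2 days after Friday is Sunday.

Sunday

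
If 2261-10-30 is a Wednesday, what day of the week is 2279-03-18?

Day-of-year of October 30, 2261: 303.
Day-of-year of March 18, 2279: 77.
2261 has 365 days, so 365 − 303 = 62 days remain in 2261.
Full years 2262–2278: 13 common + 4 leap = 13×365 + 4×366 = 6209 days.
Total: 62 + 6209 + 77 = 6348 days.
6348 mod 7 = 6, so 6 days after Wednesday is Tuesday.

Tuesday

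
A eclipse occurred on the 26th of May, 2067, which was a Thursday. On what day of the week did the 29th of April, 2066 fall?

Thursday

Count forward from the earlier date (April 29, 2066) to the later (May 26, 2067):
April 2066: 30 − 29 = 1 day remains.
Then 12 full months totalling 365 days.
May 1–26, 2067: 26 days.
Total: 1 + 365 + 26 = 392 days.
392 is a multiple of 7, so the 29th of April, 2066 falls on the same weekday: Thursday.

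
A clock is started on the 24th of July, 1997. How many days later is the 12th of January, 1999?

Day-of-year of July 24, 1997: 205.
Day-of-year of January 12, 1999: 12.
1997 has 365 days, so 365 − 205 = 160 days remain in 1997.
Full years: 1998: 365. Sum = 365.
Total: 160 + 365 + 12 = 537 days.

537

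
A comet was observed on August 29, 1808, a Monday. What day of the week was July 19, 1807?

Sunday

Count forward from the earlier date (July 19, 1807) to the later (August 29, 1808):
July 19, 1807 → July 19, 1808: 366 days (1808 is a leap year).
July 1808: 31 − 19 = 12 days remain.
August 1–29, 1808: 29 days.
Residual: 41 days.
Total: 407 days.
407 mod 7 = 1, so 1 day before Monday is Sunday.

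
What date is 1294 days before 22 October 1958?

7 April 1955

Count 1294 days before October 22, 1958:
Day-of-year of April 7, 1955: 97.
Day-of-year of October 22, 1958: 295.
1955 has 365 days, so 365 − 97 = 268 days remain in 1955.
Full years: 1956: 366; 1957: 365. Sum = 731.
Total: 268 + 731 + 295 = 1294 days.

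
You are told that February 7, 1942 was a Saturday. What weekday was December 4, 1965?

From February 7, 1942 to February 7, 1965: 23 years, of which 6 contain a Feb 29 — 17×365 + 6×366 = 8401 days.
February 1965: 28 − 7 = 21 days remain (1965 is not a leap year, so February has 28 days).
Then 9 full months totalling 275 days.
December 1–4, 1965: 4 days.
Residual: 300 days.
Total: 8701 days.
8701 is a multiple of 7, so December 4, 1965 falls on the same weekday: Saturday.

Saturday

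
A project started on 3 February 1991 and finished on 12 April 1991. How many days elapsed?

February 1991: 28 − 3 = 25 days remain (1991 is not a leap year, so February has 28 days).
Then March (31): 31 days.
April 1–12, 1991: 12 days.
Total: 25 + 31 + 12 = 68 days.

68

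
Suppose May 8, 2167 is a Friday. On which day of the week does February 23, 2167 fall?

Count forward from the earlier date (February 23, 2167) to the later (May 8, 2167):
February 2167: 28 − 23 = 5 days remain (2167 is not a leap year, so February has 28 days).
Then March (31), April (30): 31 + 30 = 61 days.
May 1–8, 2167: 8 days.
Total: 5 + 61 + 8 = 74 days.
74 mod 7 = 4, so 4 days before Friday is Monday.

Monday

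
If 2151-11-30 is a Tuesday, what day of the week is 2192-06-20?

From November 30, 2151 to November 30, 2191: 40 years, of which 10 contain a Feb 29 — 30×365 + 10×366 = 14610 days.
November 2191: 30 − 30 = 0 days remain.
Then December (31), January (31), February 2192 (29), March (31), April (30), May (31): 31 + 31 + 29 + 31 + 30 + 31 = 183 days.
June 1–20, 2192: 20 days.
Residual: 203 days.
Total: 14813 days.
14813 mod 7 = 1, so 1 day after Tuesday is Wednesday.

Wednesday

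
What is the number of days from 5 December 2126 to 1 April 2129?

848

Day-of-year of December 5, 2126: 339.
Day-of-year of April 1, 2129: 91.
2126 has 365 days, so 365 − 339 = 26 days remain in 2126.
Full years: 2127: 365; 2128: 366. Sum = 731.
Total: 26 + 731 + 91 = 848 days.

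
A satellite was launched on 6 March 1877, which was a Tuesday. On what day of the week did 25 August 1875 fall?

Count forward from the earlier date (August 25, 1875) to the later (March 6, 1877):
August 1875: 31 − 25 = 6 days remain.
Then 18 full months totalling 547 days.
March 1–6, 1877: 6 days.
Total: 6 + 547 + 6 = 559 days.
559 mod 7 = 6, so 6 days before Tuesday is Wednesday.

Wednesday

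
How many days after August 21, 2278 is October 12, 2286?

2974

Day-of-year of August 21, 2278: 233.
Day-of-year of October 12, 2286: 285.
2278 has 365 days, so 365 − 233 = 132 days remain in 2278.
Full years 2279–2285: 5 common + 2 leap = 5×365 + 2×366 = 2557 days.
Total: 132 + 2557 + 285 = 2974 days.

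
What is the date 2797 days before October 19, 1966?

February 21, 1959

Count 2797 days before October 19, 1966:
From February 21, 1959 to February 21, 1966: 7 years, of which 2 contain a Feb 29 — 5×365 + 2×366 = 2557 days.
February 1966: 28 − 21 = 7 days remain (1966 is not a leap year, so February has 28 days).
Then March (31), April (30), May (31), June (30), July (31), August (31), September (30): 31 + 30 + 31 + 30 + 31 + 31 + 30 = 214 days.
October 1–19, 1966: 19 days.
Residual: 240 days.
Total: 2797 days.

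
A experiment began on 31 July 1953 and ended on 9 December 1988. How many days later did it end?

12915

From July 31, 1953 to July 31, 1988: 35 years, of which 9 contain a Feb 29 — 26×365 + 9×366 = 12784 days.
July 1988: 31 − 31 = 0 days remain.
Then August (31), September (30), October (31), November (30): 31 + 30 + 31 + 30 = 122 days.
December 1–9, 1988: 9 days.
Residual: 131 days.
Total: 12915 days.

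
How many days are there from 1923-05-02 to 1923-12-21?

233

May 1923: 31 − 2 = 29 days remain.
Then June (30), July (31), August (31), September (30), October (31), November (30): 30 + 31 + 31 + 30 + 31 + 30 = 183 days.
December 1–21, 1923: 21 days.
Total: 29 + 183 + 21 = 233 days.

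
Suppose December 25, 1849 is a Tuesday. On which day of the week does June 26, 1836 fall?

Count forward from the earlier date (June 26, 1836) to the later (December 25, 1849):
Day-of-year of June 26, 1836: 178.
Day-of-year of December 25, 1849: 359.
1836 has 366 days, so 366 − 178 = 188 days remain in 1836.
Full years 1837–1848: 9 common + 3 leap = 9×365 + 3×366 = 4383 days.
Total: 188 + 4383 + 359 = 4930 days.
4930 mod 7 = 2, so 2 days before Tuesday is Sunday.

Sunday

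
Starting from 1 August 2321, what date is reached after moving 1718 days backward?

17 November 2316

Count 1718 days before August 1, 2321:
November 17, 2316 → November 17, 2317: 365 days.
November 17, 2317 → November 17, 2318: 365 days.
November 17, 2318 → November 17, 2319: 365 days.
November 17, 2319 → November 17, 2320: 366 days (2320 is a leap year).
November 2320: 30 − 17 = 13 days remain.
Then December (31), January (31), February 2321 (28), March (31), April (30), May (31), June (30), July (31): 31 + 31 + 28 + 31 + 30 + 31 + 30 + 31 = 243 days.
August 1, 2321: 1 day.
Residual: 257 days.
Total: 1718 days.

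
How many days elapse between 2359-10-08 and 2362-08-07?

October 8, 2359 → October 8, 2360: 366 days (2360 is a leap year).
October 8, 2360 → October 8, 2361: 365 days.
October 2361: 31 − 8 = 23 days remain.
Then 9 full months totalling 273 days.
August 1–7, 2362: 7 days.
Residual: 303 days.
Total: 1034 days.

1034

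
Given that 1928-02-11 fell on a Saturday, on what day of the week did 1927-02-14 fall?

Count forward from the earlier date (February 14, 1927) to the later (February 11, 1928):
February 1927: 28 − 14 = 14 days remain (1927 is not a leap year, so February has 28 days).
Then 11 full months totalling 337 days.
February 1–11, 1928: 11 days (1928 is a leap year).
Total: 14 + 337 + 11 = 362 days.
362 mod 7 = 5, so 5 days before Saturday is Monday.

Monday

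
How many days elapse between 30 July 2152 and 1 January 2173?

7460

Day-of-year of July 30, 2152: 212.
Day-of-year of January 1, 2173: 1.
2152 has 366 days, so 366 − 212 = 154 days remain in 2152.
Full years 2153–2172: 15 common + 5 leap = 15×365 + 5×366 = 7305 days.
Total: 154 + 7305 + 1 = 7460 days.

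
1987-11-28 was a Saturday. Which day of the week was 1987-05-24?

Sunday

Count forward from the earlier date (May 24, 1987) to the later (November 28, 1987):
May 1987: 31 − 24 = 7 days remain.
Then June (30), July (31), August (31), September (30), October (31): 30 + 31 + 31 + 30 + 31 = 153 days.
November 1–28, 1987: 28 days.
Total: 7 + 153 + 28 = 188 days.
188 mod 7 = 6, so 6 days before Saturday is Sunday.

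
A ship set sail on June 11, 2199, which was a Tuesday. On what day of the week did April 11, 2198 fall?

Count forward from the earlier date (April 11, 2198) to the later (June 11, 2199):
April 11, 2198 → April 11, 2199: 365 days.
April 2199: 30 − 11 = 19 days remain.
Then May (31): 31 days.
June 1–11, 2199: 11 days.
Residual: 61 days.
Total: 426 days.
426 mod 7 = 6, so 6 days before Tuesday is Wednesday.

Wednesday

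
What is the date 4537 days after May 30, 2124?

October 31, 2136

Count 4537 days after May 30, 2124:
From May 30, 2124 to May 30, 2136: 12 years, of which 3 contain a Feb 29 — 9×365 + 3×366 = 4383 days.
May 2136: 31 − 30 = 1 day remains.
Then June (30), July (31), August (31), September (30): 30 + 31 + 31 + 30 = 122 days.
October 1–31, 2136: 31 days.
Residual: 154 days.
Total: 4537 days.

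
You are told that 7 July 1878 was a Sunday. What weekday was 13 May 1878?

Count forward from the earlier date (May 13, 1878) to the later (July 7, 1878):
May 1878: 31 − 13 = 18 days remain.
Then June (30): 30 days.
July 1–7, 1878: 7 days.
Total: 18 + 30 + 7 = 55 days.
55 mod 7 = 6, so 6 days before Sunday is Monday.

Monday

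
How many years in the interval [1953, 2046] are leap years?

Years divisible by 4: 1956, 1960, …, 2044 — 23 in all.
2000 is divisible by 400, so still leap.
No century exceptions apply. Count: 23.

23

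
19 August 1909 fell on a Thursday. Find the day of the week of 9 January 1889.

Count forward from the earlier date (January 9, 1889) to the later (August 19, 1909):
Day-of-year of January 9, 1889: 9.
Day-of-year of August 19, 1909: 231.
1889 has 365 days, so 365 − 9 = 356 days remain in 1889.
Full years 1890–1908: 15 common + 4 leap = 15×365 + 4×366 = 6939 days.
Total: 356 + 6939 + 231 = 7526 days.
7526 mod 7 = 1, so 1 day before Thursday is Wednesday.

Wednesday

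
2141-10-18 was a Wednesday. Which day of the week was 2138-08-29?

Friday

Count forward from the earlier date (August 29, 2138) to the later (October 18, 2141):
Day-of-year of August 29, 2138: 241.
Day-of-year of October 18, 2141: 291.
2138 has 365 days, so 365 − 241 = 124 days remain in 2138.
Full years: 2139: 365; 2140: 366. Sum = 731.
Total: 124 + 731 + 291 = 1146 days.
1146 mod 7 = 5, so 5 days before Wednesday is Friday.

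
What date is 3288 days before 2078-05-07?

2069-05-06

Count 3288 days before May 7, 2078:
From May 6, 2069 to May 6, 2078: 9 years, of which 2 contain a Feb 29 — 7×365 + 2×366 = 3287 days.
Within May 2078: 7 − 6 = 1 day.
Total: 3288 days.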